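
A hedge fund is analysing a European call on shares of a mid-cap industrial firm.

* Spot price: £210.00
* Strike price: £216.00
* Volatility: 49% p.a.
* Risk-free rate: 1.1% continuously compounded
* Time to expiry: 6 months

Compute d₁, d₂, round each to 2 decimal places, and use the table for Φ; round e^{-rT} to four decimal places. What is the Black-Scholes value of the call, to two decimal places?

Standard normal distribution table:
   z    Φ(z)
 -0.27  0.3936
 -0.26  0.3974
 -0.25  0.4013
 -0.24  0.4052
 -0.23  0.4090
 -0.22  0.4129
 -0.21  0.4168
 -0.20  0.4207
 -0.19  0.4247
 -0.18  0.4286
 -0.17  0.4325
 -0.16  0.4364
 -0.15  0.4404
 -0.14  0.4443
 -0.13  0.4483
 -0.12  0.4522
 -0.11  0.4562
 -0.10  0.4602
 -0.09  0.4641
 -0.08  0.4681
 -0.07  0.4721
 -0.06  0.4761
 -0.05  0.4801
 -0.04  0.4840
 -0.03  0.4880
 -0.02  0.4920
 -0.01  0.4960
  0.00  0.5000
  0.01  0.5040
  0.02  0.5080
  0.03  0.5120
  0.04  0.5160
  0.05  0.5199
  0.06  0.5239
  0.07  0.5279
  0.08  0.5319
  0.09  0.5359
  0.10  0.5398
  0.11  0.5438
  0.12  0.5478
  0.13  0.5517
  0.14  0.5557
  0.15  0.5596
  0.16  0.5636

£27.16

σ√T = 0.49 × 0.7071 = 0.3465
ln(S/K) + (r + σ²/2)T = ln(210/216) + (0.011 + 0.49²/2)·0.5 = -0.0282 + 0.0655 = 0.0374
d₁ = 0.0374 / 0.3465 = 0.1078 ⇒ 0.11
d₂ = d₁ − σ√T = 0.1078 − 0.3465 = -0.2387 ⇒ -0.24
exp(−rT) = exp(−0.011·0.5) = 0.9945
C = 210·N(0.11) − 216·0.9945·N(-0.24) = 210·0.5438 − 216·0.9945·0.4052 = 114.1980 − 87.0418 = 27.1562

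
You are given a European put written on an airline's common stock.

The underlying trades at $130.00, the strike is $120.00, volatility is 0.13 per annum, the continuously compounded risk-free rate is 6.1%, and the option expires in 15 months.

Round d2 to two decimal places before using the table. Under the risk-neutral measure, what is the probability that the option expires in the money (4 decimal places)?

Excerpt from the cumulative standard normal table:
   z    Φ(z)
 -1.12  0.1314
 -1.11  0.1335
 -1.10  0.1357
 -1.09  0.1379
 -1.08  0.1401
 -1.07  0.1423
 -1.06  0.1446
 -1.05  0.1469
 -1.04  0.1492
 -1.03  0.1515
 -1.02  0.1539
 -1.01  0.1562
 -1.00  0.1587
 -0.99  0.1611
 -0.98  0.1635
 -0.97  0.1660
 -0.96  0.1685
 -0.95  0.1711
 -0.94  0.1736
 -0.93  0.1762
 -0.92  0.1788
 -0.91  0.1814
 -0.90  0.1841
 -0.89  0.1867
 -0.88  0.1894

σ√T = 0.13 × 1.1180 = 0.1453
d₁ = [ln(130/120) + (0.061 + ½·0.13²)·1.25] / (σ√T) = (0.0800 + 0.0868) / 0.1453 = 1.1480 ≈ 1.15
d₂ = 1.1480 − 0.1453 = 1.0027 ≈ 1.00
Pr(exercise) under Q = N(−d₂) = N(-1.00) = 0.1587

0.1587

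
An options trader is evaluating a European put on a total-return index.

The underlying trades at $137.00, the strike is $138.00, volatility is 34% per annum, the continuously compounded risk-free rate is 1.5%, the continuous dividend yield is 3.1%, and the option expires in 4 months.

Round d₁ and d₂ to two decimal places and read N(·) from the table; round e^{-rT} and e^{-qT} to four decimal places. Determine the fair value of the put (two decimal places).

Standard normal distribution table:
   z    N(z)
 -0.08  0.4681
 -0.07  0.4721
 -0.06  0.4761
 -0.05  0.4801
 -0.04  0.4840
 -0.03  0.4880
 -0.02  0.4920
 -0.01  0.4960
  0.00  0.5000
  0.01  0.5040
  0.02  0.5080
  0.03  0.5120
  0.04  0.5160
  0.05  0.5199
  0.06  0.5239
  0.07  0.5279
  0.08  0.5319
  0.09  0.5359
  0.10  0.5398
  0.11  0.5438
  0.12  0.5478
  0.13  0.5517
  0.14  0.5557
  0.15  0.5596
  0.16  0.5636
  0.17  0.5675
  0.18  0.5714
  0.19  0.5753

$11.22

σ√T = 0.34 × 0.5774 = 0.1963
ln(S/K) + (r − q + σ²/2)T = ln(137/138) + (0.015 − 0.031 + 0.34²/2)·0.3333 = -0.0073 + 0.0139 = 0.0067
d₁ = 0.0067 / 0.1963 = 0.0339 → 0.03
d₂ = d₁ − σ√T = 0.0339 − 0.1963 = -0.1624 → -0.16
exp(−qT) = exp(−0.031·0.3333) = 0.9897;  exp(−rT) = exp(−0.015·0.3333) = 0.9950
P = 138·0.9950·N(0.16) − 137·0.9897·N(-0.03) = 138·0.9950·0.5636 − 137·0.9897·0.4880 = 77.3879 − 66.1674 = 11.2205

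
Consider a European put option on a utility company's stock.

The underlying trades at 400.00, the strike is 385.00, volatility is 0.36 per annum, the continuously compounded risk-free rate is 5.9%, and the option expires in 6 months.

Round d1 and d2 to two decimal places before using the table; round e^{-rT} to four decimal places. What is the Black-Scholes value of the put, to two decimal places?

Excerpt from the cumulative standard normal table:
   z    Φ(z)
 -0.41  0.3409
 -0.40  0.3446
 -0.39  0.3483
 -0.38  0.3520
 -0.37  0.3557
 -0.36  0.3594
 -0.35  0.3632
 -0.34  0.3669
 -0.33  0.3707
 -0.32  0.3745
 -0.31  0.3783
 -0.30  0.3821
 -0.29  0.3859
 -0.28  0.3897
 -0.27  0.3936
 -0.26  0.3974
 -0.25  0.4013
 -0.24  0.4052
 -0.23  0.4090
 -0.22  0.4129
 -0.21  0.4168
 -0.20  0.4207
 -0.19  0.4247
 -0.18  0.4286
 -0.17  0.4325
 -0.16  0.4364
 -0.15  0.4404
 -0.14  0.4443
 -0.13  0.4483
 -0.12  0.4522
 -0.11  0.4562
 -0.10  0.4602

26.76

σ√T = 0.36 × 0.7071 = 0.2546
d₁ = [ln(400/385) + (0.059 + 0.36²/2)·0.5] / 0.2546 = [0.0382 + 0.0619] / 0.2546 = 0.3933 ≈ 0.39
d₂ = d₁ − σ√T = 0.3933 − 0.2546 = 0.1388 ≈ 0.14
exp(−rT) = exp(−0.059·0.5) = 0.9709
N(−d₂) = N(-0.14) = 0.4443;  N(−d₁) = N(-0.39) = 0.3483
P = 385·0.9709·0.4443 − 400·0.3483 = 166.0778 − 139.3200 = 26.7578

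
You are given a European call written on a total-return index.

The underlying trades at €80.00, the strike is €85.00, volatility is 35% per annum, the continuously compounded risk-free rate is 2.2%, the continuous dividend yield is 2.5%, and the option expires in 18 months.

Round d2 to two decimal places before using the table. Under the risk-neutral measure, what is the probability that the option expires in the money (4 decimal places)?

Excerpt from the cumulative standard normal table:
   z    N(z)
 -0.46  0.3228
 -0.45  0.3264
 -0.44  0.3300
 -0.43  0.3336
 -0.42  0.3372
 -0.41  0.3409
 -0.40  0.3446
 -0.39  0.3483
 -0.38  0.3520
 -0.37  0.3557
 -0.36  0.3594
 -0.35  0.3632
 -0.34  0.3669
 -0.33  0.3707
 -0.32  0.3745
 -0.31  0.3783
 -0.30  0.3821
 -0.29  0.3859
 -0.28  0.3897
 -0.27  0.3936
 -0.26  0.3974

0.3557

σ√T = 0.35 × 1.2247 = 0.4287
d₁ = [ln(80/85) + (0.022 − 0.025 + 0.35²/2)·1.5] / 0.4287 = [-0.0606 + 0.0874] / 0.4287 = 0.0624 → 0.06
d₂ = d₁ − σ√T = 0.0624 − 0.4287 = -0.3663 → -0.37
Pr(exercise) under Q = N(d₂) = 0.3557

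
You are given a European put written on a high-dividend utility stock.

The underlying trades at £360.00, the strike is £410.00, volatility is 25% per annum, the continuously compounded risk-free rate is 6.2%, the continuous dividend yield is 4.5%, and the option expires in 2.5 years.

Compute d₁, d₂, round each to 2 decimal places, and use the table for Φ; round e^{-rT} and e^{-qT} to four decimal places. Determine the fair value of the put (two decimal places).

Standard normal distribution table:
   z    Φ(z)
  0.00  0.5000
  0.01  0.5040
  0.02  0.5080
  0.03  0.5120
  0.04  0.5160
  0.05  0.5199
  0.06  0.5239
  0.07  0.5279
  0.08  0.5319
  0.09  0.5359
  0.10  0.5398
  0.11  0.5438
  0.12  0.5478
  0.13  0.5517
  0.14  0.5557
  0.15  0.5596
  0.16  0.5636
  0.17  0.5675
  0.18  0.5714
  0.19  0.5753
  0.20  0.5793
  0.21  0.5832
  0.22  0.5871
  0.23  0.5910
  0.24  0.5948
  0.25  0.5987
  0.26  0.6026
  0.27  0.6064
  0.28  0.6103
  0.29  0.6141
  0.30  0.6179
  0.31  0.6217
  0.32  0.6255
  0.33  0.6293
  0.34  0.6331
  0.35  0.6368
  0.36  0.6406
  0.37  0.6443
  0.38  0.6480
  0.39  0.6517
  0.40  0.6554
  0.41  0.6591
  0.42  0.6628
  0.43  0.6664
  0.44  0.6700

£69.30

T = 2.5;  σ√T = 0.3953
ln(S/K) + (r − q + σ²/2)T = ln(360/410) + (0.062 − 0.045 + 0.25²/2)·2.5 = -0.1301 + 0.1206 = -0.0094
d₁ = -0.0094 / 0.3953 = -0.0239 → -0.02
d₂ = d₁ − σ√T = -0.0239 − 0.3953 = -0.4191 → -0.42
exp(−qT) = exp(−0.045·2.5) = 0.8936;  exp(−rT) = exp(−0.062·2.5) = 0.8564
N(−d₂) = N(0.42) = 0.6628;  N(−d₁) = N(0.02) = 0.5080
P = 410·0.8564·0.6628 − 360·0.8936·0.5080 = 232.7250 − 163.4216 = 69.3034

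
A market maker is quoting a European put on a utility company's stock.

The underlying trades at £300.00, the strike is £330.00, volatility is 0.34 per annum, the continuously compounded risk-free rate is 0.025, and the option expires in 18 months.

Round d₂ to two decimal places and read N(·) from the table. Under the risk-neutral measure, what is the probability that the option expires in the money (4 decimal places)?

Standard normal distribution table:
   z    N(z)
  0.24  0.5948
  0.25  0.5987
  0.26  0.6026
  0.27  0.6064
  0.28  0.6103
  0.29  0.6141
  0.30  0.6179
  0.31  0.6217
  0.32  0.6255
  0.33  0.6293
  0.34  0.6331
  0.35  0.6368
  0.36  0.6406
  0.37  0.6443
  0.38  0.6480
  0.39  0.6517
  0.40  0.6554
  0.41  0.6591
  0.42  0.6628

σ√T = 0.34·√1.5 = 0.4164
ln(S/K) + (r + σ²/2)T = ln(300/330) + (0.025 + 0.34²/2)·1.5 = -0.0953 + 0.1242 = 0.0289
d₁ = 0.0289 / 0.4164 = 0.0694 ⇒ 0.07
d₂ = d₁ − σ√T = 0.0694 − 0.4164 = -0.3470 ⇒ -0.35
Risk-neutral Pr[S_T < K] = N(−d₂) = N(0.35) = 0.6368

0.6368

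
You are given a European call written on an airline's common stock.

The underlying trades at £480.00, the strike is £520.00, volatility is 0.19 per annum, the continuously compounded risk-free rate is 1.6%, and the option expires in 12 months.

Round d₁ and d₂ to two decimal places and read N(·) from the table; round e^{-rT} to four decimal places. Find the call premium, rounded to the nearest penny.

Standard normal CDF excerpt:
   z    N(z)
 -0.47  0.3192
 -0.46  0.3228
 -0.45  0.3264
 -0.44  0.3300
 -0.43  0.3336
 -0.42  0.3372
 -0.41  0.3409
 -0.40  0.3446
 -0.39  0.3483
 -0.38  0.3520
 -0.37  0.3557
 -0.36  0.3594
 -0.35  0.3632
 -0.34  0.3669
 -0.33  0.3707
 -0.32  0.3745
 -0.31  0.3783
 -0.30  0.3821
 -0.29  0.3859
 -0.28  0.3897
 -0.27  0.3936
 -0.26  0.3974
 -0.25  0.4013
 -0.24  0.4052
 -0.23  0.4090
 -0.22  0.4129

£23.78

T = 1;  σ√T = 0.1900
d₁ = [ln(480/520) + (0.016 + 0.19²/2)·1] / 0.1900 = [-0.0800 + 0.0340] / 0.1900 = -0.2421 → -0.24
d₂ = d₁ − σ√T = -0.2421 − 0.1900 = -0.4321 → -0.43
e^(−rT) = e^(−0.016·1) = 0.9841
C = 480·N(-0.24) − 520·0.9841·N(-0.43) = 480·0.4052 − 520·0.9841·0.3336 = 194.4960 − 170.7138 = 23.7822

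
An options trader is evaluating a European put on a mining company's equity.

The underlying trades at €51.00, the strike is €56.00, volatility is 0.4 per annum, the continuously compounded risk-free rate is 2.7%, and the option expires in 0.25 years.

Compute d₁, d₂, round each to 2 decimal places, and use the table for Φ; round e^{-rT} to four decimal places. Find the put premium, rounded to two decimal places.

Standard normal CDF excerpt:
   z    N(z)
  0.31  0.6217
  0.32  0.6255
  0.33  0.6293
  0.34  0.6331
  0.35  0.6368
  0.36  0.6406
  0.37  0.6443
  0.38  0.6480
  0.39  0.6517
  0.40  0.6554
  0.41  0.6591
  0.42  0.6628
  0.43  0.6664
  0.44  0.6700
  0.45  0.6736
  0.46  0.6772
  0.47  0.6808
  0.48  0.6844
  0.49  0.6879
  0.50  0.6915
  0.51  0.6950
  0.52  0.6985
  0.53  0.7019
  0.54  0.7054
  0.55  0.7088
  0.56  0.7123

T = 0.25;  σ√T = 0.2000
ln(S/K) + (r + σ²/2)T = ln(51/56) + (0.027 + 0.4²/2)·0.25 = -0.0935 + 0.0268 = -0.0668
d₁ = -0.0668 / 0.2000 = -0.3339 ≈ -0.33
d₂ = d₁ − σ√T = -0.3339 − 0.2000 = -0.5339 ≈ -0.53
e^(−rT) = e^(−0.027·0.25) = 0.9933
P = 56·0.9933·N(0.53) − 51·N(0.33) = 56·0.9933·0.7019 − 51·0.6293 = 39.0430 − 32.0943 = 6.9487

€6.95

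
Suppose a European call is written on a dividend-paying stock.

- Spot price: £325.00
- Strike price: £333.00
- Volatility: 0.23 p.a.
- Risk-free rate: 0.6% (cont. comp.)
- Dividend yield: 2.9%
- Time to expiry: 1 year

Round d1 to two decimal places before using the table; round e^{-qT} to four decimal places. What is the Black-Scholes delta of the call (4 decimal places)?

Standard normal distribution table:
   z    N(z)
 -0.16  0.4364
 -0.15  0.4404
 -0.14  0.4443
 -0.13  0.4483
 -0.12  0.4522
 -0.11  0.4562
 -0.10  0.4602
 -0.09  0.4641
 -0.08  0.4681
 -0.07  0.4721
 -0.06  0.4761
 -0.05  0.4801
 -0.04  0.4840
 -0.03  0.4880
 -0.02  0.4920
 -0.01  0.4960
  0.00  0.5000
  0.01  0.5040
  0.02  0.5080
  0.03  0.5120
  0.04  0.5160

0.4508

σ√T = 0.23·√1 = 0.2300
d₁ = [ln(325/333) + (0.006 − 0.029 + 0.23²/2)·1] / 0.2300 = [-0.0243 + 0.0035] / 0.2300 = -0.0907 ⇒ -0.09
N(d₁) = N(-0.09) = 0.4641
Δ_call = e^(−qT)·N(d₁) = 0.9714·0.4641 = 0.4508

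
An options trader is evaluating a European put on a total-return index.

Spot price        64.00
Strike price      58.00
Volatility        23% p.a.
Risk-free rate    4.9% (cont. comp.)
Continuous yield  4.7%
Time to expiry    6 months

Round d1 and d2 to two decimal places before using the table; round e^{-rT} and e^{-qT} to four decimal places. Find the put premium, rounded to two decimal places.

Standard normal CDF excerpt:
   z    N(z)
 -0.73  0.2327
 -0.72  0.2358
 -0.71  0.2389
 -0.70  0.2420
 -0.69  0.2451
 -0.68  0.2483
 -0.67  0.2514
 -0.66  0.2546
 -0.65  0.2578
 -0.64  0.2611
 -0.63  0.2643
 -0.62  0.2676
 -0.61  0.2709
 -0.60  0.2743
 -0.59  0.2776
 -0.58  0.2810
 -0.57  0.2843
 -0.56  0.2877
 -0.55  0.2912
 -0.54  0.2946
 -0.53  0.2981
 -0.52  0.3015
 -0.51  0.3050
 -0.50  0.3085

σ√T = 0.23·√0.5 = 0.1626
d₁ = [ln(64/58) + (0.049 − 0.047 + 0.23²/2)·0.5] / 0.1626 = [0.0984 + 0.0142] / 0.1626 = 0.6927 which rounds to 0.69
d₂ = d₁ − σ√T = 0.6927 − 0.1626 = 0.5301 which rounds to 0.53
exp(−qT) = exp(−0.047·0.5) = 0.9768;  exp(−rT) = exp(−0.049·0.5) = 0.9758
N(−d₂) = N(-0.53) = 0.2981;  N(−d₁) = N(-0.69) = 0.2451
P = 58·0.9758·0.2981 − 64·0.9768·0.2451 = 16.8714 − 15.3225 = 1.5489

1.55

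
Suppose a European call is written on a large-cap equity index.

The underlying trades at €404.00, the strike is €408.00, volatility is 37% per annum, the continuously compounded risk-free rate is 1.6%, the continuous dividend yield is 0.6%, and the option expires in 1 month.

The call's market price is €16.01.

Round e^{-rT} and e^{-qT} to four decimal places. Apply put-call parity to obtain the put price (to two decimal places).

e^(−qT) = e^(−0.006·0.08333) = 0.9995;  e^(−rT) = e^(−0.016·0.08333) = 0.9987
Put-call parity: C − P = S·e^(−qT) − K·e^(−rT) = 404·0.9995 − 408·0.9987 = 403.7980 − 407.4696 = -3.6716
P = C − (C − P) = 16.01 − (-3.6716) = 19.6816

€19.68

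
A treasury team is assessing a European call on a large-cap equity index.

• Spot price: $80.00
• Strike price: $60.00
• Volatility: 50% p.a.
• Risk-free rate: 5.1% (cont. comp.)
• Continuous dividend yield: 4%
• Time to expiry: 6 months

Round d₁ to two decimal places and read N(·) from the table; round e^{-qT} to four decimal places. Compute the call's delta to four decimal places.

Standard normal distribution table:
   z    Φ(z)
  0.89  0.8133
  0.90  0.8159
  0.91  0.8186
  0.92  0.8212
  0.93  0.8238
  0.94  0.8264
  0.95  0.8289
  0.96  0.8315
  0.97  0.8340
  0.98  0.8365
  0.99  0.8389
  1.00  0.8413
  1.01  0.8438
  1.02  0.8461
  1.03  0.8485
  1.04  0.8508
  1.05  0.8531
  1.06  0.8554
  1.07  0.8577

0.8271

σ√T = 0.5·√0.5 = 0.3536
d₁ = [ln(80/60) + (0.051 − 0.04 + ½·0.5²)·0.5] / (σ√T) = (0.2877 + 0.0680) / 0.3536 = 1.0060 ≈ 1.01
N(d₁) = N(1.01) = 0.8438
Δ_call = exp(−qT)·N(d₁) = 0.9802·0.8438 = 0.8271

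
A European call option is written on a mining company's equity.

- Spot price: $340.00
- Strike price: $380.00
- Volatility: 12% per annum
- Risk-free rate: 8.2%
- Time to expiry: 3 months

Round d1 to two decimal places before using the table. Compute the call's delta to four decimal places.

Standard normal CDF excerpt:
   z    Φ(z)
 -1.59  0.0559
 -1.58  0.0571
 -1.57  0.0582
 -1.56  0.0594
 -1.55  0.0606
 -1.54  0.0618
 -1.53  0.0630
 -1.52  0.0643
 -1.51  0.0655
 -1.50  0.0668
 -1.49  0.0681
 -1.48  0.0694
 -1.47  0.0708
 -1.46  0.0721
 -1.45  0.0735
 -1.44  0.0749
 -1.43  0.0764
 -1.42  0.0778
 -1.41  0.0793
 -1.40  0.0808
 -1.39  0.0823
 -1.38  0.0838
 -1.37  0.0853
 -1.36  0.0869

0.0694

T = 0.25;  σ√T = 0.0600
d₁ = [ln(340/380) + (0.082 + ½·0.12²)·0.25] / (σ√T) = (-0.1112 + 0.0223) / 0.0600 = -1.4821 ⇒ -1.48
N(d₁) = N(-1.48) = 0.0694
Δ_call = N(d₁) = 0.0694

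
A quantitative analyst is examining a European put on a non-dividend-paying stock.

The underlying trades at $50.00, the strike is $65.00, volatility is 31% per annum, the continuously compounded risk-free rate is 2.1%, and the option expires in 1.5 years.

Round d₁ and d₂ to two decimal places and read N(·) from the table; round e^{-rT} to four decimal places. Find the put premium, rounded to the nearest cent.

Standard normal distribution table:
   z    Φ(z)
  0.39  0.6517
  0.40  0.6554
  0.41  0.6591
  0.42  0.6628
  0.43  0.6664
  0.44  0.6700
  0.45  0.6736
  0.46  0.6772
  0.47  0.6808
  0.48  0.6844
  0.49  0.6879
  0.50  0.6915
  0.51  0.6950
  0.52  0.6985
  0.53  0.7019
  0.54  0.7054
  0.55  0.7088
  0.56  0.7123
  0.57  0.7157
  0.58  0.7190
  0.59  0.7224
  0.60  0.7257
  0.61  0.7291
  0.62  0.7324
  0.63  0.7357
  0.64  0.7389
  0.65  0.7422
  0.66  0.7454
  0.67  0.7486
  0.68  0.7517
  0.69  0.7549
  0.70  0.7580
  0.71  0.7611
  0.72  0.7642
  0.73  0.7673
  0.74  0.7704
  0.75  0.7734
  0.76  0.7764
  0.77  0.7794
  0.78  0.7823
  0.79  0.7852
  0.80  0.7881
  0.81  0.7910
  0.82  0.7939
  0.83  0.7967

$16.50

T = 1.5;  σ√T = 0.3797
d₁ = [ln(50/65) + (0.021 + ½·0.31²)·1.5] / (σ√T) = (-0.2624 + 0.1036) / 0.3797 = -0.4182 ≈ -0.42
d₂ = -0.4182 − 0.3797 = -0.7979 ≈ -0.80
e^(−rT) = e^(−0.021·1.5) = 0.9690
P = 65·0.9690·N(0.80) − 50·N(0.42) = 65·0.9690·0.7881 − 50·0.6628 = 49.6385 − 33.1400 = 16.4985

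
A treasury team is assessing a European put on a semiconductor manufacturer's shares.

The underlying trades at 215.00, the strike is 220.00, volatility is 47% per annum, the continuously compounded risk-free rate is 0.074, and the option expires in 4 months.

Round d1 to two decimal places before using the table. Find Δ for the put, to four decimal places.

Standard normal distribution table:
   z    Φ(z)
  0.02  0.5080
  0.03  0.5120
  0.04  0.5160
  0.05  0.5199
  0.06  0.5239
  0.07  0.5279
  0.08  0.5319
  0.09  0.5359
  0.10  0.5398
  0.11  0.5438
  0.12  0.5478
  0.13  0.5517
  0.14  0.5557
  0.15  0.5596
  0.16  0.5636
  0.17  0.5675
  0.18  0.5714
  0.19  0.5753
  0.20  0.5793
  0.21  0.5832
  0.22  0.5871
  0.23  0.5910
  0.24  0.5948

σ√T = 0.47·√0.3333 = 0.2714
ln(S/K) + (r + σ²/2)T = ln(215/220) + (0.074 + 0.47²/2)·0.3333 = -0.0230 + 0.0615 = 0.0385
d₁ = 0.0385 / 0.2714 = 0.1419 ⇒ 0.14
N(d₁) = N(0.14) = 0.5557
Δ_put = N(d₁) − 1 = 0.5557 − 1 = -0.4443

-0.4443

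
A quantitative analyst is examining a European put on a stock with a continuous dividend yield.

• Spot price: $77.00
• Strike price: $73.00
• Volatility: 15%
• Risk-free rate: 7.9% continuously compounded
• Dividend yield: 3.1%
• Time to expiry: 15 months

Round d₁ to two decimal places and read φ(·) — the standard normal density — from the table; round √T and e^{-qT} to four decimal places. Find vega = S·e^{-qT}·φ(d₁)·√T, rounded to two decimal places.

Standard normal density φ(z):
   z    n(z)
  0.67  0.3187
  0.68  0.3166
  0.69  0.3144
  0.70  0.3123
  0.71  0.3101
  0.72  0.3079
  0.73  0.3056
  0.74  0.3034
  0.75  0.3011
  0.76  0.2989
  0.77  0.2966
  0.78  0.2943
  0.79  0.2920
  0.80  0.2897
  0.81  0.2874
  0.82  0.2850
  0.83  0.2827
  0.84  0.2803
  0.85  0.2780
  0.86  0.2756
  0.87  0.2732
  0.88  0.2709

24.75

σ√T = 0.15·√1.25 = 0.1677
d₁ = [ln(77/73) + (0.079 − 0.031 + ½·0.15²)·1.25] / (σ√T) = (0.0533 + 0.0741) / 0.1677 = 0.7597 which rounds to 0.76
√T = √1.25 = 1.1180
φ(d₁) = φ(0.76) = 0.2989
e^(−qT) = e^(−0.031·1.25) = 0.9620
vega = S·e^(−qT)·φ(d₁)·√T = 77·0.9620·0.2989·1.1180 = 24.7533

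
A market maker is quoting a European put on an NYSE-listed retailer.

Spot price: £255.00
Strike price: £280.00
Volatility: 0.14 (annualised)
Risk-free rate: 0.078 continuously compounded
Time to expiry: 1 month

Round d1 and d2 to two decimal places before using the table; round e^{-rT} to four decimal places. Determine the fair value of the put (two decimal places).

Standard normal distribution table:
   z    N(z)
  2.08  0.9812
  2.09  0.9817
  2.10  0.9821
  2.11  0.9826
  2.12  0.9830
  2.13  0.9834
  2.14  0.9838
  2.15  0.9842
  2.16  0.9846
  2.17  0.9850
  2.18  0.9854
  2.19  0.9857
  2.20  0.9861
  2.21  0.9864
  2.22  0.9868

σ√T = 0.14 × 0.2887 = 0.0404
d₁ = [ln(255/280) + (0.078 + 0.14²/2)·0.08333] / 0.0404 = [-0.0935 + 0.0073] / 0.0404 = -2.1331 which rounds to -2.13
d₂ = d₁ − σ√T = -2.1331 − 0.0404 = -2.1735 which rounds to -2.17
e^(−rT) = e^(−0.078·0.08333) = 0.9935
P = 280·0.9935·N(2.17) − 255·N(2.13) = 280·0.9935·0.9850 − 255·0.9834 = 274.0073 − 250.7670 = 23.2403

£23.24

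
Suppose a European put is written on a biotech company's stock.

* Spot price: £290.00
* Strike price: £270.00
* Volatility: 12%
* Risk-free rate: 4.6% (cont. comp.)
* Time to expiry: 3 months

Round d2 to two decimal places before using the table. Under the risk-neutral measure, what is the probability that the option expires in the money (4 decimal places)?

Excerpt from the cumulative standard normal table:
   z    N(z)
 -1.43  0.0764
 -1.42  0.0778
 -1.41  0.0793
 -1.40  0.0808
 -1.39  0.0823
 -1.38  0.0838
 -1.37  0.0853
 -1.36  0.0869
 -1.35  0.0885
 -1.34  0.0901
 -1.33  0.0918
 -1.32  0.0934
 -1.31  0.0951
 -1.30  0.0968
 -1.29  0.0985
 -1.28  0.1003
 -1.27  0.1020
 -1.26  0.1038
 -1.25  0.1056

0.0885

σ√T = 0.12·√0.25 = 0.0600
d₁ = [ln(290/270) + (0.046 + 0.12²/2)·0.25] / 0.0600 = [0.0715 + 0.0133] / 0.0600 = 1.4126 which rounds to 1.41
d₂ = d₁ − σ√T = 1.4126 − 0.0600 = 1.3526 which rounds to 1.35
Pr(exercise) under Q = N(−d₂) = N(-1.35) = 0.0885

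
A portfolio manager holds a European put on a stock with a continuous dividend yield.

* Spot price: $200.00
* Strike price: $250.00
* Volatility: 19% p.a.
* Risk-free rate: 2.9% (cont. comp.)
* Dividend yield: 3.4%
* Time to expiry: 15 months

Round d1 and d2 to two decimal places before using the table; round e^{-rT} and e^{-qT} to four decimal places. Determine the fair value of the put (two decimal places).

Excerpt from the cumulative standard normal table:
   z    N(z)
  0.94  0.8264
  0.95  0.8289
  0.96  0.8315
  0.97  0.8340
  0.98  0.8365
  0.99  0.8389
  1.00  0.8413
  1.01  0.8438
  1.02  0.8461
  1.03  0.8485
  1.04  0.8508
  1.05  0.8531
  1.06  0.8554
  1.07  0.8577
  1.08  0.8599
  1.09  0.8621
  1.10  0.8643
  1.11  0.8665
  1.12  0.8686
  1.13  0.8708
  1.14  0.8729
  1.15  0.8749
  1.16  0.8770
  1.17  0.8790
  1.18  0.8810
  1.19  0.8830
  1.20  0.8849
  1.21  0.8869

$53.03

σ√T = 0.19·√1.25 = 0.2124
ln(S/K) + (r − q + σ²/2)T = ln(200/250) + (0.029 − 0.034 + 0.19²/2)·1.25 = -0.2231 + 0.0163 = -0.2068
d₁ = -0.2068 / 0.2124 = -0.9737 → -0.97
d₂ = d₁ − σ√T = -0.9737 − 0.2124 = -1.1861 → -1.19
exp(−qT) = exp(−0.034·1.25) = 0.9584;  exp(−rT) = exp(−0.029·1.25) = 0.9644
P = 250·0.9644·N(1.19) − 200·0.9584·N(0.97) = 250·0.9644·0.8830 − 200·0.9584·0.8340 = 212.8913 − 159.8611 = 53.0302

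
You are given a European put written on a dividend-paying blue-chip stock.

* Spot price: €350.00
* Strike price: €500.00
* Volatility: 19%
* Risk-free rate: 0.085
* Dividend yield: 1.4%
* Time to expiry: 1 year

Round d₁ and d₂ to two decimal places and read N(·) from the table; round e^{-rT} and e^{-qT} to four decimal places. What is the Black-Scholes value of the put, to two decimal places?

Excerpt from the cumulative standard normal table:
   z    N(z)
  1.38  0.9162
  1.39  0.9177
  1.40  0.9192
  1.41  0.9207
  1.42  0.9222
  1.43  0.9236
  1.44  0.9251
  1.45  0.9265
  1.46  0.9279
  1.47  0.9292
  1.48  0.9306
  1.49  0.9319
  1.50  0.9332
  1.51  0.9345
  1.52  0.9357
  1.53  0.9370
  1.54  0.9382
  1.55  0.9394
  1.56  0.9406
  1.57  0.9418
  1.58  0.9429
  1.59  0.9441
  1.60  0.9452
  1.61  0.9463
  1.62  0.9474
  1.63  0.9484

€116.32

σ√T = 0.19·√1 = 0.1900
ln(S/K) + (r − q + σ²/2)T = ln(350/500) + (0.085 − 0.014 + 0.19²/2)·1 = -0.3567 + 0.0891 = -0.2676
d₁ = -0.2676 / 0.1900 = -1.4086 → -1.41
d₂ = d₁ − σ√T = -1.4086 − 0.1900 = -1.5986 → -1.60
e^(−qT) = e^(−0.014·1) = 0.9861;  e^(−rT) = e^(−0.085·1) = 0.9185
N(−d₂) = N(1.60) = 0.9452;  N(−d₁) = N(1.41) = 0.9207
P = 500·0.9185·0.9452 − 350·0.9861·0.9207 = 434.0831 − 317.7658 = 116.3173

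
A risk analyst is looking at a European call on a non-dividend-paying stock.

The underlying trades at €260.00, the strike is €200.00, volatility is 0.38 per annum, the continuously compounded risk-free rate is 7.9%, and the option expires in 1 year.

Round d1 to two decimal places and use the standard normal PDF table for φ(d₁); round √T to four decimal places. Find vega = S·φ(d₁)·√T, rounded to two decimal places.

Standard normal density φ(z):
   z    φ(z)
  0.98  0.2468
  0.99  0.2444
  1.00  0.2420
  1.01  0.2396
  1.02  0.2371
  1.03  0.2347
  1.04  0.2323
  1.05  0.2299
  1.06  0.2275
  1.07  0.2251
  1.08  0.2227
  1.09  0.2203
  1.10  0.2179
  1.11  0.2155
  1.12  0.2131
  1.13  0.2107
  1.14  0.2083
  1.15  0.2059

57.28

σ√T = 0.38·√1 = 0.3800
d₁ = [ln(260/200) + (0.079 + 0.38²/2)·1] / 0.3800 = [0.2624 + 0.1512] / 0.3800 = 1.0883 ≈ 1.09
√T = √1 = 1.0000
φ(d₁) = φ(1.09) = 0.2203
vega = S·φ(d₁)·√T = 260·0.2203·1.0000 = 57.2780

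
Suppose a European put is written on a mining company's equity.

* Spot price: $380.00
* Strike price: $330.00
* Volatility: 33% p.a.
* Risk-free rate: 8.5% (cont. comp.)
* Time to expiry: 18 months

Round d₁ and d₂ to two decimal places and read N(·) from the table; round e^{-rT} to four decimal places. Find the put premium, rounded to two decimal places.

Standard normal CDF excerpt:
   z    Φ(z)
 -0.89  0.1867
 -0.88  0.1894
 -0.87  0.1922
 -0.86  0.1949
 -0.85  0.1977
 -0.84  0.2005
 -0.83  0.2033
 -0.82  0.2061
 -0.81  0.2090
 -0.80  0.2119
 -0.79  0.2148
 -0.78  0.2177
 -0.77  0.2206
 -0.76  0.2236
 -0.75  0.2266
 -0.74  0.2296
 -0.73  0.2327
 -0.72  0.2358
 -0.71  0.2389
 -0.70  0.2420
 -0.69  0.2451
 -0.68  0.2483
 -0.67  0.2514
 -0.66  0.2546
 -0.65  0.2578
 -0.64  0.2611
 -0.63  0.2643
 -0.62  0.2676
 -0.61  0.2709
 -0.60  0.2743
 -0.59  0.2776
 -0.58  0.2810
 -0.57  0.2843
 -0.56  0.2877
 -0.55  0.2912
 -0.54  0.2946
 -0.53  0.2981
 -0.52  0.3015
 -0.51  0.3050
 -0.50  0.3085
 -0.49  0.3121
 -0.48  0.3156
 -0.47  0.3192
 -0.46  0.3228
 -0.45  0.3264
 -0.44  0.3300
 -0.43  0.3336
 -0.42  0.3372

σ√T = 0.33 × 1.2247 = 0.4042
d₁ = [ln(380/330) + (0.085 + ½·0.33²)·1.5] / (σ√T) = (0.1411 + 0.2092) / 0.4042 = 0.8666 ≈ 0.87
d₂ = 0.8666 − 0.4042 = 0.4624 ≈ 0.46
exp(−rT) = exp(−0.085·1.5) = 0.8803
N(−d₂) = N(-0.46) = 0.3228;  N(−d₁) = N(-0.87) = 0.1922
P = 330·0.8803·0.3228 − 380·0.1922 = 93.7731 − 73.0360 = 20.7371

$20.74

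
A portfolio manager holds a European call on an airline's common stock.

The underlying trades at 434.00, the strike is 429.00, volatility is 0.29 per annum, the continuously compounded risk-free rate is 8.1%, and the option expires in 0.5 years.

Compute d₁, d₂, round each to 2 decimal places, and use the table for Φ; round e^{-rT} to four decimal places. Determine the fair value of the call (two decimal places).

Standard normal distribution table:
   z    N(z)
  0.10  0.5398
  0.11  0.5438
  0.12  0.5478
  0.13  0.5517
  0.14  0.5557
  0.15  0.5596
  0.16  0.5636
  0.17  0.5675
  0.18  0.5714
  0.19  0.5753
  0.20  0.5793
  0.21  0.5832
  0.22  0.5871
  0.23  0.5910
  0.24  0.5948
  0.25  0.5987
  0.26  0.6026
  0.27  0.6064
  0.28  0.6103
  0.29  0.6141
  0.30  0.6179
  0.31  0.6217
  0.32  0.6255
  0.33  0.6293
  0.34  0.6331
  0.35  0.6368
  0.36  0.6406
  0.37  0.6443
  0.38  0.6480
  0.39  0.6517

47.48

σ√T = 0.29·√0.5 = 0.2051
ln(S/K) + (r + σ²/2)T = ln(434/429) + (0.081 + 0.29²/2)·0.5 = 0.0116 + 0.0615 = 0.0731
d₁ = 0.0731 / 0.2051 = 0.3565 which rounds to 0.36
d₂ = d₁ − σ√T = 0.3565 − 0.2051 = 0.1515 which rounds to 0.15
exp(−rT) = exp(−0.081·0.5) = 0.9603
N(d₁) = N(0.36) = 0.6406;  N(d₂) = N(0.15) = 0.5596
C = 434·0.6406 − 429·0.9603·0.5596 = 278.0204 − 230.5377 = 47.4827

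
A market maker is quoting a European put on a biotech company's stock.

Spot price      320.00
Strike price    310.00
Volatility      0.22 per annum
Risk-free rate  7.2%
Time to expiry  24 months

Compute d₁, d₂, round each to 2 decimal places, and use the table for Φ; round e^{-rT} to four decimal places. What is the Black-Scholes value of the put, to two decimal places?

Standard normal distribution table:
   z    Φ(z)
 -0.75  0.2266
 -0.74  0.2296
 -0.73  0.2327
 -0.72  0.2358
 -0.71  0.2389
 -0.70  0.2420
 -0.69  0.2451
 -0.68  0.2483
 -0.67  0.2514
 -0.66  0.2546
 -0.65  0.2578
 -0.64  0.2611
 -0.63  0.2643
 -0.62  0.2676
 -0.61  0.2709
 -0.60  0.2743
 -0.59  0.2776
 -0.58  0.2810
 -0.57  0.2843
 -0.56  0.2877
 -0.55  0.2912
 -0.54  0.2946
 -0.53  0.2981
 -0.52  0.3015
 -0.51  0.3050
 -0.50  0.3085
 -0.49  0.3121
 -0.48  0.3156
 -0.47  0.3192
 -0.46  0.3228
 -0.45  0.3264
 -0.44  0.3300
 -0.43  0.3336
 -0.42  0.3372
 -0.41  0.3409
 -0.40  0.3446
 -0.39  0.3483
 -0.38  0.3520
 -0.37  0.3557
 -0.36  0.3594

σ√T = 0.22·√2 = 0.3111
d₁ = [ln(320/310) + (0.072 + 0.22²/2)·2] / 0.3111 = [0.0317 + 0.1924] / 0.3111 = 0.7204 ≈ 0.72
d₂ = d₁ − σ√T = 0.7204 − 0.3111 = 0.4093 ≈ 0.41
exp(−rT) = exp(−0.072·2) = 0.8659
N(−d₂) = N(-0.41) = 0.3409;  N(−d₁) = N(-0.72) = 0.2358
P = 310·0.8659·0.3409 − 320·0.2358 = 91.5074 − 75.4560 = 16.0514

16.05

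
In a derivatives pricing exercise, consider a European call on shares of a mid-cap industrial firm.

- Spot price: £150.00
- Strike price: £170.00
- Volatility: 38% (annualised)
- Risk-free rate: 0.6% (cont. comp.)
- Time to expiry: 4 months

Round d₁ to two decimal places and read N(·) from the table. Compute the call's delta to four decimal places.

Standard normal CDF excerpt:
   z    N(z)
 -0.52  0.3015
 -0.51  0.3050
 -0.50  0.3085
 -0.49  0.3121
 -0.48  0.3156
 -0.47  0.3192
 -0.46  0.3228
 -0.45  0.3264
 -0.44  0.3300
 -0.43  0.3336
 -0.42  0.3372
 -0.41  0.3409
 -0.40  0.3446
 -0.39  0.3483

T = 0.3333;  σ√T = 0.2194
ln(S/K) + (r + σ²/2)T = ln(150/170) + (0.006 + 0.38²/2)·0.3333 = -0.1252 + 0.0261 = -0.0991
d₁ = -0.0991 / 0.2194 = -0.4517 ⇒ -0.45
N(d₁) = N(-0.45) = 0.3264
Δ_call = N(d₁) = 0.3264

0.3264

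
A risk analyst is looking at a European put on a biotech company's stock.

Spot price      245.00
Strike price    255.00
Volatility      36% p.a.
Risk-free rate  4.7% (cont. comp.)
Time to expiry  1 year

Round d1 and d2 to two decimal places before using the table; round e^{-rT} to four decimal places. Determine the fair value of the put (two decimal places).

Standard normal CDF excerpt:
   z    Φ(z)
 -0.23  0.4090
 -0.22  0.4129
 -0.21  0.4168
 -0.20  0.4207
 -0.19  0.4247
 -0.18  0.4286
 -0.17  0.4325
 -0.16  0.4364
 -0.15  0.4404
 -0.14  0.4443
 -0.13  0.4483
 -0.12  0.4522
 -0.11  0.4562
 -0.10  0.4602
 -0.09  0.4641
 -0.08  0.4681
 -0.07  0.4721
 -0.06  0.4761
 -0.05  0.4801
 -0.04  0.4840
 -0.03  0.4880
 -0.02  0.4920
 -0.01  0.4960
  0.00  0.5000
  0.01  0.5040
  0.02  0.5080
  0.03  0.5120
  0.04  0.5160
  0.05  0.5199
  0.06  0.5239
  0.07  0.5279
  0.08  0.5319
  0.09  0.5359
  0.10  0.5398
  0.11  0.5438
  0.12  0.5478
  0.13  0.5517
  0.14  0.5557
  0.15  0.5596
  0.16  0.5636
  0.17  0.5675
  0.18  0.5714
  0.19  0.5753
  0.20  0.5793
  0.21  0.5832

34.05

T = 1;  σ√T = 0.3600
ln(S/K) + (r + σ²/2)T = ln(245/255) + (0.047 + 0.36²/2)·1 = -0.0400 + 0.1118 = 0.0718
d₁ = 0.0718 / 0.3600 = 0.1994 which rounds to 0.20
d₂ = d₁ − σ√T = 0.1994 − 0.3600 = -0.1606 which rounds to -0.16
e^(−rT) = e^(−0.047·1) = 0.9541
P = 255·0.9541·N(0.16) − 245·N(-0.20) = 255·0.9541·0.5636 − 245·0.4207 = 137.1213 − 103.0715 = 34.0498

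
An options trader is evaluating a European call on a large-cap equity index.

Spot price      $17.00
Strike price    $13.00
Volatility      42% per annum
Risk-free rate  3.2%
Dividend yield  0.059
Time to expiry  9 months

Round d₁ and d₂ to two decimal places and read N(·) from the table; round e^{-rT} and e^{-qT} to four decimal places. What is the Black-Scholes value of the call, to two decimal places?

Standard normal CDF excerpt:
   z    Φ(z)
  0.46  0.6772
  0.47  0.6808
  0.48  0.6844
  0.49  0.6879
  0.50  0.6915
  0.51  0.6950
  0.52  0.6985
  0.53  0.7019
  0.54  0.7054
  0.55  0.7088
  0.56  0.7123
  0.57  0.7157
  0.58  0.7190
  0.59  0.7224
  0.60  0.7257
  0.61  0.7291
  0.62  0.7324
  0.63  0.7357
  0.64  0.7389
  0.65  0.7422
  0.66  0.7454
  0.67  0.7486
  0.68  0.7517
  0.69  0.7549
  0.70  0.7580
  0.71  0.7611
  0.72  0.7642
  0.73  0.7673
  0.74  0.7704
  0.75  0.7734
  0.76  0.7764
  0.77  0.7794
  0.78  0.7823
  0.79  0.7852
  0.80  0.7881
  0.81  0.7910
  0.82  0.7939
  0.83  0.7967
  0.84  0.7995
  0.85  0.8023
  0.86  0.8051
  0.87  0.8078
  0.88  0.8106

σ√T = 0.42 × 0.8660 = 0.3637
ln(S/K) + (r − q + σ²/2)T = ln(17/13) + (0.032 − 0.059 + 0.42²/2)·0.75 = 0.2683 + 0.0459 = 0.3142
d₁ = 0.3142 / 0.3637 = 0.8637 ≈ 0.86
d₂ = d₁ − σ√T = 0.8637 − 0.3637 = 0.5000 ≈ 0.50
e^(−qT) = e^(−0.059·0.75) = 0.9567;  e^(−rT) = e^(−0.032·0.75) = 0.9763
C = 17·0.9567·N(0.86) − 13·0.9763·N(0.50) = 17·0.9567·0.8051 − 13·0.9763·0.6915 = 13.0941 − 8.7764 = 4.3176

$4.32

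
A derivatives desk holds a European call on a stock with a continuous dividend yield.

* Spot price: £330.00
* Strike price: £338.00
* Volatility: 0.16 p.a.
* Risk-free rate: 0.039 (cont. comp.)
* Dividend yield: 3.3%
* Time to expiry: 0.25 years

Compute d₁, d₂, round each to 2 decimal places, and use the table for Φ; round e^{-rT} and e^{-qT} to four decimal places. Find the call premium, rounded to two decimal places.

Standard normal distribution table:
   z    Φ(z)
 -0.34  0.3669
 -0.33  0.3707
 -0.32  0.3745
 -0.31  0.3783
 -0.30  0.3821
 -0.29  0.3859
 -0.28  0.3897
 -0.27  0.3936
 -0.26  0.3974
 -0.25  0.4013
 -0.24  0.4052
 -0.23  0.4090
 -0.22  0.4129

£7.27

T = 0.25;  σ√T = 0.0800
d₁ = [ln(330/338) + (0.039 − 0.033 + 0.16²/2)·0.25] / 0.0800 = [-0.0240 + 0.0047] / 0.0800 = -0.2407 ≈ -0.24
d₂ = d₁ − σ√T = -0.2407 − 0.0800 = -0.3207 ≈ -0.32
e^(−qT) = e^(−0.033·0.25) = 0.9918;  e^(−rT) = e^(−0.039·0.25) = 0.9903
C = 330·0.9918·N(-0.24) − 338·0.9903·N(-0.32) = 330·0.9918·0.4052 − 338·0.9903·0.3745 = 132.6195 − 125.3532 = 7.2664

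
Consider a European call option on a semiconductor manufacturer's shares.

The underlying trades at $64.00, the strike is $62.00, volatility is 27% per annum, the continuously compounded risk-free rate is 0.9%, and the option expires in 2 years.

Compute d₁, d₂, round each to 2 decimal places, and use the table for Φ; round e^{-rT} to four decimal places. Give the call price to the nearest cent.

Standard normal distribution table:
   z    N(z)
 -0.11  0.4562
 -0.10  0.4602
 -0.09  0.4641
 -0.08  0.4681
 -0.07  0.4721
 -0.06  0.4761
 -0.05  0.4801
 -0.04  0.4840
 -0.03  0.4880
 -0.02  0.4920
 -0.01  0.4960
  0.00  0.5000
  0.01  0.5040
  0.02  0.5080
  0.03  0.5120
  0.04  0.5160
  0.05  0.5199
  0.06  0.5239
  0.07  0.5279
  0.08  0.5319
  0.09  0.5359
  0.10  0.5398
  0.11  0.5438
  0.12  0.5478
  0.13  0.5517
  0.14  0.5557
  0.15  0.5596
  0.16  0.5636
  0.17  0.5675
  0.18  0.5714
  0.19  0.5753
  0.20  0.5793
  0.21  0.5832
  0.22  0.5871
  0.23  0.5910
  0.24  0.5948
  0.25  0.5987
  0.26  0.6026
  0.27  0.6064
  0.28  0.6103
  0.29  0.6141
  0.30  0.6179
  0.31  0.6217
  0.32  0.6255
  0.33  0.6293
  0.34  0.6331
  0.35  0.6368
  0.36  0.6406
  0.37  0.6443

$11.04

σ√T = 0.27·√2 = 0.3818
d₁ = [ln(64/62) + (0.009 + 0.27²/2)·2] / 0.3818 = [0.0317 + 0.0909] / 0.3818 = 0.3212 ⇒ 0.32
d₂ = d₁ − σ√T = 0.3212 − 0.3818 = -0.0606 ⇒ -0.06
e^(−rT) = e^(−0.009·2) = 0.9822
N(d₁) = N(0.32) = 0.6255;  N(d₂) = N(-0.06) = 0.4761
C = 64·0.6255 − 62·0.9822·0.4761 = 40.0320 − 28.9928 = 11.0392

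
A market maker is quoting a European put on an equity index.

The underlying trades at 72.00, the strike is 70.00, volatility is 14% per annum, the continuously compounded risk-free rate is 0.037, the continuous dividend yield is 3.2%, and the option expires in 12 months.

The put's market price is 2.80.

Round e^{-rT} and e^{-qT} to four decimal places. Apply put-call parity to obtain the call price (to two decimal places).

5.07

e^(−qT) = e^(−0.032·1) = 0.9685;  e^(−rT) = e^(−0.037·1) = 0.9637
Put-call parity: C − P = S·e^(−qT) − K·e^(−rT) = 72·0.9685 − 70·0.9637 = 69.7320 − 67.4590 = 2.2730
C = P + (C − P) = 2.80 + (2.2730) = 5.0730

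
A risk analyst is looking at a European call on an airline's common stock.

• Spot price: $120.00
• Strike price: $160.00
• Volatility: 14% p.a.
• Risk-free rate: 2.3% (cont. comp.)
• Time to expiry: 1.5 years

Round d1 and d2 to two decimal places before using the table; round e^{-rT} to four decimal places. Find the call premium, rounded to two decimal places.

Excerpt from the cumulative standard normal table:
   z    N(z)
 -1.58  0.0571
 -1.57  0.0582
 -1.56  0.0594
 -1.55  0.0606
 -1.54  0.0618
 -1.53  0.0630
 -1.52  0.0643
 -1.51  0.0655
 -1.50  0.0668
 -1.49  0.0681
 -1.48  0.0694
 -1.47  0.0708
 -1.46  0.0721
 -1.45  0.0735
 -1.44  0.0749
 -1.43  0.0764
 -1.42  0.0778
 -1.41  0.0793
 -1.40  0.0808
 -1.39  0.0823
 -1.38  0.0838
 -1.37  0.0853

$0.69

σ√T = 0.14·√1.5 = 0.1715
d₁ = [ln(120/160) + (0.023 + ½·0.14²)·1.5] / (σ√T) = (-0.2877 + 0.0492) / 0.1715 = -1.3909 which rounds to -1.39
d₂ = -1.3909 − 0.1715 = -1.5623 which rounds to -1.56
e^(−rT) = e^(−0.023·1.5) = 0.9661
N(d₁) = N(-1.39) = 0.0823;  N(d₂) = N(-1.56) = 0.0594
C = 120·0.0823 − 160·0.9661·0.0594 = 9.8760 − 9.1818 = 0.6942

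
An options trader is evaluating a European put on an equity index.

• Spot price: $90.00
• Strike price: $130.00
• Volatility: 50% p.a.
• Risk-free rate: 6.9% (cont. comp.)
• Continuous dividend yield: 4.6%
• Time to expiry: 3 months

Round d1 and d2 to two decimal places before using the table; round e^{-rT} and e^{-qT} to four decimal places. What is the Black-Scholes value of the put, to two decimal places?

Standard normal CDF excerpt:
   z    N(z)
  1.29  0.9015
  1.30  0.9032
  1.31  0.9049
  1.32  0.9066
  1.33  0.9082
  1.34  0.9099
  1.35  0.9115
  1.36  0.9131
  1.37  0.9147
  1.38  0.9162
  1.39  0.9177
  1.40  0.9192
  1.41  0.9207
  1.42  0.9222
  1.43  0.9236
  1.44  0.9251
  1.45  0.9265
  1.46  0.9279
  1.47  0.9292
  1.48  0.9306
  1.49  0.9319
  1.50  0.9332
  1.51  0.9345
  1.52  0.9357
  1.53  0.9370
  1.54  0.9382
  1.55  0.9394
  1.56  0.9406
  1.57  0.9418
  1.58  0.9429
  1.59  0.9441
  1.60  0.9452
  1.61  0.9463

σ√T = 0.5·√0.25 = 0.2500
d₁ = [ln(90/130) + (0.069 − 0.046 + 0.5²/2)·0.25] / 0.2500 = [-0.3677 + 0.0370] / 0.2500 = -1.3229 which rounds to -1.32
d₂ = d₁ − σ√T = -1.3229 − 0.2500 = -1.5729 which rounds to -1.57
e^(−qT) = e^(−0.046·0.25) = 0.9886;  e^(−rT) = e^(−0.069·0.25) = 0.9829
N(−d₂) = N(1.57) = 0.9418;  N(−d₁) = N(1.32) = 0.9066
P = 130·0.9829·0.9418 − 90·0.9886·0.9066 = 120.3404 − 80.6638 = 39.6766

$39.68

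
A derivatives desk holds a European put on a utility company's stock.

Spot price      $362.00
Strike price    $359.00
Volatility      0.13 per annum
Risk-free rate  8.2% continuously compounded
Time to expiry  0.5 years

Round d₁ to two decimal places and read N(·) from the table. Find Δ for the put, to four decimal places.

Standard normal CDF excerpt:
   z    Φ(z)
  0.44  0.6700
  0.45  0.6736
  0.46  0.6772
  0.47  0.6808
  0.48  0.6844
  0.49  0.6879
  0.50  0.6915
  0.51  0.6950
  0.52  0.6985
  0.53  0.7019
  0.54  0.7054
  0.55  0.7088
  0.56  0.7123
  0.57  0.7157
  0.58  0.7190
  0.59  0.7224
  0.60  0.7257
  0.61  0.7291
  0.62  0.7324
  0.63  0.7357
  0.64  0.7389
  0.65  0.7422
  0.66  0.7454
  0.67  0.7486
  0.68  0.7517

T = 0.5;  σ√T = 0.0919
d₁ = [ln(362/359) + (0.082 + 0.13²/2)·0.5] / 0.0919 = [0.0083 + 0.0452] / 0.0919 = 0.5825 ≈ 0.58
N(d₁) = N(0.58) = 0.7190
Δ_put = N(d₁) − 1 = 0.7190 − 1 = -0.2810

-0.2810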